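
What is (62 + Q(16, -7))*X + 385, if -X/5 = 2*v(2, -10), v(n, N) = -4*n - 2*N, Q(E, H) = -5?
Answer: -6455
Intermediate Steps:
X = -120 (X = -10*(-4*2 - 2*(-10)) = -10*(-8 + 20) = -10*12 = -5*24 = -120)
(62 + Q(16, -7))*X + 385 = (62 - 5)*(-120) + 385 = 57*(-120) + 385 = -6840 + 385 = -6455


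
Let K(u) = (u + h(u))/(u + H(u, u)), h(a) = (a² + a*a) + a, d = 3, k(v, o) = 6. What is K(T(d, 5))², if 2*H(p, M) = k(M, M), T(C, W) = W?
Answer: 225/4 ≈ 56.250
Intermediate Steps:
H(p, M) = 3 (H(p, M) = (½)*6 = 3)
h(a) = a + 2*a² (h(a) = (a² + a²) + a = 2*a² + a = a + 2*a²)
K(u) = (u + u*(1 + 2*u))/(3 + u) (K(u) = (u + u*(1 + 2*u))/(u + 3) = (u + u*(1 + 2*u))/(3 + u))
K(T(d, 5))² = (2*5*(1 + 5)/(3 + 5))² = (2*5*6/8)² = (2*5*(⅛)*6)² = (15/2)² = 225/4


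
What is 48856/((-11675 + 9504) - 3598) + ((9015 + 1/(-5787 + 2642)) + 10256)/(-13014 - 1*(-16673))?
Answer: -212569627994/66387084795 ≈ -3.2020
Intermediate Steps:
48856/((-11675 + 9504) - 3598) + ((9015 + 1/(-5787 + 2642)) + 10256)/(-13014 - 1*(-16673)) = 48856/(-2171 - 3598) + ((9015 + 1/(-3145)) + 10256)/(-13014 + 16673) = 48856/(-5769) + ((9015 - 1/3145) + 10256)/3659 = 48856*(-1/5769) + (28352174/3145 + 10256)*(1/3659) = -48856/5769 + (60607294/3145)*(1/3659) = -48856/5769 + 60607294/11507555 = -212569627994/66387084795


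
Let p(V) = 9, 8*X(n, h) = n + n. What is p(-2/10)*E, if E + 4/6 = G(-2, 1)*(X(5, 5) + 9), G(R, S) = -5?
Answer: -1869/4 ≈ -467.25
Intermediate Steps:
X(n, h) = n/4 (X(n, h) = (n + n)/8 = (2*n)/8 = n/4)
E = -623/12 (E = -⅔ - 5*((¼)*5 + 9) = -⅔ - 5*(5/4 + 9) = -⅔ - 5*41/4 = -⅔ - 205/4 = -623/12 ≈ -51.917)
p(-2/10)*E = 9*(-623/12) = -1869/4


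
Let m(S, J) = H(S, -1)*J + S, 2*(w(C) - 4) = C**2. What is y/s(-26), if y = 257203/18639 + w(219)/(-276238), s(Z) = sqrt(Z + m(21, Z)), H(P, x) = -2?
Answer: 7431810023*sqrt(47)/25473010932 ≈ 2.0002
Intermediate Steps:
w(C) = 4 + C**2/2
m(S, J) = S - 2*J (m(S, J) = -2*J + S = S - 2*J)
s(Z) = sqrt(21 - Z) (s(Z) = sqrt(Z + (21 - 2*Z)) = sqrt(21 - Z))
y = 7431810023/541978956 (y = 257203/18639 + (4 + (1/2)*219**2)/(-276238) = 257203*(1/18639) + (4 + (1/2)*47961)*(-1/276238) = 13537/981 + (4 + 47961/2)*(-1/276238) = 13537/981 + (47969/2)*(-1/276238) = 13537/981 - 47969/552476 = 7431810023/541978956 ≈ 13.712)
y/s(-26) = 7431810023/(541978956*(sqrt(21 - 1*(-26)))) = 7431810023/(541978956*(sqrt(21 + 26))) = 7431810023/(541978956*(sqrt(47))) = 7431810023*(sqrt(47)/47)/541978956 = 7431810023*sqrt(47)/25473010932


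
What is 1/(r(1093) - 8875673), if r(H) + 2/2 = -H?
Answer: -1/8876767 ≈ -1.1265e-7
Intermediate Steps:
r(H) = -1 - H
1/(r(1093) - 8875673) = 1/((-1 - 1*1093) - 8875673) = 1/((-1 - 1093) - 8875673) = 1/(-1094 - 8875673) = 1/(-8876767) = -1/8876767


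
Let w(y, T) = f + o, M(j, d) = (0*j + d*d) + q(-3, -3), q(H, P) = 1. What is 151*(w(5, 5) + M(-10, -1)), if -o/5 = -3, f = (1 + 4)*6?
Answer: 7097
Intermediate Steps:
f = 30 (f = 5*6 = 30)
o = 15 (o = -5*(-3) = 15)
M(j, d) = 1 + d² (M(j, d) = (0*j + d*d) + 1 = (0 + d²) + 1 = d² + 1 = 1 + d²)
w(y, T) = 45 (w(y, T) = 30 + 15 = 45)
151*(w(5, 5) + M(-10, -1)) = 151*(45 + (1 + (-1)²)) = 151*(45 + (1 + 1)) = 151*(45 + 2) = 151*47 = 7097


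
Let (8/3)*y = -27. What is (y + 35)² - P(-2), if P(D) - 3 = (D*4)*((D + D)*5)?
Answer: 29169/64 ≈ 455.77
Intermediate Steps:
y = -81/8 (y = (3/8)*(-27) = -81/8 ≈ -10.125)
P(D) = 3 + 40*D² (P(D) = 3 + (D*4)*((D + D)*5) = 3 + (4*D)*((2*D)*5) = 3 + (4*D)*(10*D) = 3 + 40*D²)
(y + 35)² - P(-2) = (-81/8 + 35)² - (3 + 40*(-2)²) = (199/8)² - (3 + 40*4) = 39601/64 - (3 + 160) = 39601/64 - 1*163 = 39601/64 - 163 = 29169/64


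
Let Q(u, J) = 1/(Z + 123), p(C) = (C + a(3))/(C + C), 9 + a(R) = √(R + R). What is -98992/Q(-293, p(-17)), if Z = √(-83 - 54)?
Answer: -12176016 - 98992*I*√137 ≈ -1.2176e+7 - 1.1587e+6*I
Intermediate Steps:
a(R) = -9 + √2*√R (a(R) = -9 + √(R + R) = -9 + √(2*R) = -9 + √2*√R)
Z = I*√137 (Z = √(-137) = I*√137 ≈ 11.705*I)
p(C) = (-9 + C + √6)/(2*C) (p(C) = (C + (-9 + √2*√3))/(C + C) = (C + (-9 + √6))/((2*C)) = (-9 + C + √6)*(1/(2*C)) = (-9 + C + √6)/(2*C))
Q(u, J) = 1/(123 + I*√137) (Q(u, J) = 1/(I*√137 + 123) = 1/(123 + I*√137))
-98992/Q(-293, p(-17)) = -98992/(123/15266 - I*√137/15266)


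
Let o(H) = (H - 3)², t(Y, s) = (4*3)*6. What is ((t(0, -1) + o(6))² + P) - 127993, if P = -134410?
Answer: -255842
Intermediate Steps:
t(Y, s) = 72 (t(Y, s) = 12*6 = 72)
o(H) = (-3 + H)²
((t(0, -1) + o(6))² + P) - 127993 = ((72 + (-3 + 6)²)² - 134410) - 127993 = ((72 + 3²)² - 134410) - 127993 = ((72 + 9)² - 134410) - 127993 = (81² - 134410) - 127993 = (6561 - 134410) - 127993 = -127849 - 127993 = -255842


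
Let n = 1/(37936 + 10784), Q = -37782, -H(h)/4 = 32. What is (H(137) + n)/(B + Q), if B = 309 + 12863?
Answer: 6236159/1198999200 ≈ 0.0052011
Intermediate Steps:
H(h) = -128 (H(h) = -4*32 = -128)
B = 13172
n = 1/48720 ≈ 2.0525e-5
(H(137) + n)/(B + Q) = (-128 + 1/48720)/(13172 - 37782) = -6236159/48720/(-24610) = -6236159/48720*(-1/24610) = 6236159/1198999200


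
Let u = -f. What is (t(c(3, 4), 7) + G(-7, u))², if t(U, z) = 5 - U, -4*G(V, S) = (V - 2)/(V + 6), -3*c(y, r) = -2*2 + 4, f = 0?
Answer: 121/16 ≈ 7.5625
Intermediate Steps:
c(y, r) = 0 (c(y, r) = -(-2*2 + 4)/3 = -(-4 + 4)/3 = -⅓*0 = 0)
u = 0 (u = -1*0 = 0)
G(V, S) = -(-2 + V)/(4*(6 + V)) (G(V, S) = -(V - 2)/(4*(V + 6)) = -(-2 + V)/(4*(6 + V)))
(t(c(3, 4), 7) + G(-7, u))² = ((5 - 1*0) + (2 - 1*(-7))/(4*(6 - 7)))² = ((5 + 0) + (¼)*(2 + 7)/(-1))² = (5 + (¼)*(-1)*9)² = (5 - 9/4)² = (11/4)² = 121/16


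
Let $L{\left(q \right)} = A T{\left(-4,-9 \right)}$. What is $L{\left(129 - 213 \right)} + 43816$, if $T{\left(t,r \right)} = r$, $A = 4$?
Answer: $43780$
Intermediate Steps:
$L{\left(q \right)} = -36$ ($L{\left(q \right)} = 4 \left(-9\right) = -36$)
$L{\left(129 - 213 \right)} + 43816 = -36 + 43816 = 43780$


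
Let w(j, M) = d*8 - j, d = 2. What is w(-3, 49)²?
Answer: 361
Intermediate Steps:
w(j, M) = 16 - j (w(j, M) = 2*8 - j = 16 - j)
w(-3, 49)² = (16 - 1*(-3))² = (16 + 3)² = 19² = 361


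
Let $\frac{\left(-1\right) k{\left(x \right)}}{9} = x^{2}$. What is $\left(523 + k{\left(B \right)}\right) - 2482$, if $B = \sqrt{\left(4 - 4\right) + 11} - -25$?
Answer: $-7683 - 450 \sqrt{11} \approx -9175.5$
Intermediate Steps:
$B = 25 + \sqrt{11}$ ($B = \sqrt{0 + 11} + 25 = \sqrt{11} + 25 = 25 + \sqrt{11} \approx 28.317$)
$k{\left(x \right)} = - 9 x^{2}$
$\left(523 + k{\left(B \right)}\right) - 2482 = \left(523 - 9 \left(25 + \sqrt{11}\right)^{2}\right) - 2482 = -1959 - 9 \left(25 + \sqrt{11}\right)^{2}$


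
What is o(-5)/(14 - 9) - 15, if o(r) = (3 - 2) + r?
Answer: -79/5 ≈ -15.800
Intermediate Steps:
o(r) = 1 + r
o(-5)/(14 - 9) - 15 = (1 - 5)/(14 - 9) - 15 = -4/5 - 15 = -4*⅕ - 15 = -⅘ - 15 = -79/5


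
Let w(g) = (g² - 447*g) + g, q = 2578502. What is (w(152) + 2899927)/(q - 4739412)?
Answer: -2855239/2160910 ≈ -1.3213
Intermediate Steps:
w(g) = g² - 446*g
(w(152) + 2899927)/(q - 4739412) = (152*(-446 + 152) + 2899927)/(2578502 - 4739412) = (152*(-294) + 2899927)/(-2160910) = (-44688 + 2899927)*(-1/2160910) = 2855239*(-1/2160910) = -2855239/2160910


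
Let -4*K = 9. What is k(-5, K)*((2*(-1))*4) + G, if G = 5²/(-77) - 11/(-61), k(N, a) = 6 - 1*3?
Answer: -113406/4697 ≈ -24.144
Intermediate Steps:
K = -9/4 (K = -¼*9 = -9/4 ≈ -2.2500)
k(N, a) = 3 (k(N, a) = 6 - 3 = 3)
G = -678/4697 (G = 25*(-1/77) - 11*(-1/61) = -25/77 + 11/61 = -678/4697 ≈ -0.14435)
k(-5, K)*((2*(-1))*4) + G = 3*((2*(-1))*4) - 678/4697 = 3*(-2*4) - 678/4697 = 3*(-8) - 678/4697 = -24 - 678/4697 = -113406/4697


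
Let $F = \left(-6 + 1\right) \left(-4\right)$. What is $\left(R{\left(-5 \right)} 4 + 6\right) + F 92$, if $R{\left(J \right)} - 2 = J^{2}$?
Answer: $1954$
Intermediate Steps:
$F = 20$ ($F = \left(-5\right) \left(-4\right) = 20$)
$R{\left(J \right)} = 2 + J^{2}$
$\left(R{\left(-5 \right)} 4 + 6\right) + F 92 = \left(\left(2 + \left(-5\right)^{2}\right) 4 + 6\right) + 20 \cdot 92 = \left(\left(2 + 25\right) 4 + 6\right) + 1840 = \left(27 \cdot 4 + 6\right) + 1840 = \left(108 + 6\right) + 1840 = 114 + 1840 = 1954$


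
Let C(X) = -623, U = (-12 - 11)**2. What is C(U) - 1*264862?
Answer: -265485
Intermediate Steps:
U = 529 (U = (-23)**2 = 529)
C(U) - 1*264862 = -623 - 1*264862 = -623 - 264862 = -265485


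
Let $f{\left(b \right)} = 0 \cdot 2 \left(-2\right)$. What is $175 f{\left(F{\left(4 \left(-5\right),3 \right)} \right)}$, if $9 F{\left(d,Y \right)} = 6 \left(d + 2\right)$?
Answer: $0$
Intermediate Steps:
$F{\left(d,Y \right)} = \frac{4}{3} + \frac{2 d}{3}$ ($F{\left(d,Y \right)} = \frac{6 \left(d + 2\right)}{9} = \frac{6 \left(2 + d\right)}{9} = \frac{12 + 6 d}{9} = \frac{4}{3} + \frac{2 d}{3}$)
$f{\left(b \right)} = 0$ ($f{\left(b \right)} = 0 \left(-2\right) = 0$)
$175 f{\left(F{\left(4 \left(-5\right),3 \right)} \right)} = 175 \cdot 0 = 0$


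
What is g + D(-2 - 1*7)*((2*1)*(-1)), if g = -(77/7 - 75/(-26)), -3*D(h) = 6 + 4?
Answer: -563/78 ≈ -7.2179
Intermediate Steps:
D(h) = -10/3 (D(h) = -(6 + 4)/3 = -1/3*10 = -10/3)
g = -361/26 (g = -(77*(1/7) - 75*(-1/26)) = -(11 + 75/26) = -1*361/26 = -361/26 ≈ -13.885)
g + D(-2 - 1*7)*((2*1)*(-1)) = -361/26 - 10*2*1*(-1)/3 = -361/26 - 20*(-1)/3 = -361/26 - 10/3*(-2) = -361/26 + 20/3 = -563/78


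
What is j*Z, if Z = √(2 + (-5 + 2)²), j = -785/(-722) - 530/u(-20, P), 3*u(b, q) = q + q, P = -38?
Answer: 7945*√11/361 ≈ 72.993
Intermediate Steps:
u(b, q) = 2*q/3 (u(b, q) = (q + q)/3 = (2*q)/3 = 2*q/3)
j = 7945/361 (j = -785/(-722) - 530/((⅔)*(-38)) = -785*(-1/722) - 530/(-76/3) = 785/722 - 530*(-3/76) = 785/722 + 795/38 = 7945/361 ≈ 22.008)
Z = √11 (Z = √(2 + (-3)²) = √(2 + 9) = √11 ≈ 3.3166)
j*Z = 7945*√11/361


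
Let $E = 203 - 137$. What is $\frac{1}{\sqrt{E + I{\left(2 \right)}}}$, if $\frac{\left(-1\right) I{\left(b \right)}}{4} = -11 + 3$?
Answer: $\frac{\sqrt{2}}{14} \approx 0.10102$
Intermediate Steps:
$I{\left(b \right)} = 32$ ($I{\left(b \right)} = - 4 \left(-11 + 3\right) = \left(-4\right) \left(-8\right) = 32$)
$E = 66$ ($E = 203 - 137 = 66$)
$\frac{1}{\sqrt{E + I{\left(2 \right)}}} = \frac{1}{\sqrt{66 + 32}} = \frac{1}{\sqrt{98}} = \frac{1}{7 \sqrt{2}} = \frac{\sqrt{2}}{14}$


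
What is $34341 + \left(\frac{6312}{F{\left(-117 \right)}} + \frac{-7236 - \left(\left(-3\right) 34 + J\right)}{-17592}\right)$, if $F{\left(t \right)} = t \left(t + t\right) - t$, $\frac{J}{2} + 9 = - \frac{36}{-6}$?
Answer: $\frac{230705213482}{6717945} \approx 34342.0$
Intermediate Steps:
$J = -6$ ($J = -18 + 2 \left(- \frac{36}{-6}\right) = -18 + 2 \left(\left(-36\right) \left(- \frac{1}{6}\right)\right) = -18 + 2 \cdot 6 = -18 + 12 = -6$)
$F{\left(t \right)} = - t + 2 t^{2}$ ($F{\left(t \right)} = t 2 t - t = 2 t^{2} - t = - t + 2 t^{2}$)
$34341 + \left(\frac{6312}{F{\left(-117 \right)}} + \frac{-7236 - \left(\left(-3\right) 34 + J\right)}{-17592}\right) = 34341 + \left(\frac{6312}{\left(-117\right) \left(-1 + 2 \left(-117\right)\right)} + \frac{-7236 - \left(\left(-3\right) 34 - 6\right)}{-17592}\right) = 34341 + \left(\frac{6312}{\left(-117\right) \left(-1 - 234\right)} + \left(-7236 - \left(-102 - 6\right)\right) \left(- \frac{1}{17592}\right)\right) = 34341 + \left(\frac{6312}{\left(-117\right) \left(-235\right)} + \left(-7236 - -108\right) \left(- \frac{1}{17592}\right)\right) = 34341 + \left(\frac{6312}{27495} + \left(-7236 + 108\right) \left(- \frac{1}{17592}\right)\right) = 34341 + \left(6312 \cdot \frac{1}{27495} - - \frac{297}{733}\right) = 34341 + \left(\frac{2104}{9165} + \frac{297}{733}\right) = 34341 + \frac{4264237}{6717945} = \frac{230705213482}{6717945}$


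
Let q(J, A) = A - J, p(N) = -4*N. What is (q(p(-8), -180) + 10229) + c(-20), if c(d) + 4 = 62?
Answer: 10075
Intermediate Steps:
c(d) = 58 (c(d) = -4 + 62 = 58)
(q(p(-8), -180) + 10229) + c(-20) = ((-180 - (-4)*(-8)) + 10229) + 58 = ((-180 - 1*32) + 10229) + 58 = ((-180 - 32) + 10229) + 58 = (-212 + 10229) + 58 = 10017 + 58 = 10075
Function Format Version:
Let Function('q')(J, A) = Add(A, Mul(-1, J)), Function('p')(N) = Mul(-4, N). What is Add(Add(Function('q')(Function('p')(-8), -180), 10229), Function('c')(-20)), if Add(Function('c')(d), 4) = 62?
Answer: 10075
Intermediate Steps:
Function('c')(d) = 58 (Function('c')(d) = Add(-4, 62) = 58)
Add(Add(Function('q')(Function('p')(-8), -180), 10229), Function('c')(-20)) = Add(Add(Add(-180, Mul(-1, Mul(-4, -8))), 10229), 58) = Add(Add(Add(-180, Mul(-1, 32)), 10229), 58) = Add(Add(Add(-180, -32), 10229), 58) = Add(Add(-212, 10229), 58) = Add(10017, 58) = 10075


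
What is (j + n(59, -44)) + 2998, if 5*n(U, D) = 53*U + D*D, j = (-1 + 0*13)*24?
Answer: 19933/5 ≈ 3986.6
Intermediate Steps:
j = -24 (j = (-1 + 0)*24 = -1*24 = -24)
n(U, D) = D²/5 + 53*U/5 (n(U, D) = (53*U + D*D)/5 = (53*U + D²)/5 = (D² + 53*U)/5 = D²/5 + 53*U/5)
(j + n(59, -44)) + 2998 = (-24 + ((⅕)*(-44)² + (53/5)*59)) + 2998 = (-24 + ((⅕)*1936 + 3127/5)) + 2998 = (-24 + (1936/5 + 3127/5)) + 2998 = (-24 + 5063/5) + 2998 = 4943/5 + 2998 = 19933/5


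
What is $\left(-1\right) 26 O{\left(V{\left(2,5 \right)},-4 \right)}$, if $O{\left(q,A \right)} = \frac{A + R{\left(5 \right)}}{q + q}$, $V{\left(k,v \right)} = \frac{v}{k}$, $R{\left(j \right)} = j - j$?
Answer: $\frac{104}{5} \approx 20.8$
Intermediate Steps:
$R{\left(j \right)} = 0$
$O{\left(q,A \right)} = \frac{A}{2 q}$ ($O{\left(q,A \right)} = \frac{A + 0}{q + q} = \frac{A}{2 q}$)
$\left(-1\right) 26 O{\left(V{\left(2,5 \right)},-4 \right)} = \left(-1\right) 26 \cdot \frac{1}{2} \left(-4\right) \frac{1}{5 \cdot \frac{1}{2}} = - 26 \cdot \frac{1}{2} \left(-4\right) \frac{1}{5 \cdot \frac{1}{2}} = - 26 \cdot \frac{1}{2} \left(-4\right) \frac{1}{\frac{5}{2}} = - 26 \cdot \frac{1}{2} \left(-4\right) \frac{2}{5} = \left(-26\right) \left(- \frac{4}{5}\right) = \frac{104}{5}$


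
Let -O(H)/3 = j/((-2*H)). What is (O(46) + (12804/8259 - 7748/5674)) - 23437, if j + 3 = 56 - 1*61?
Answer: -4210142670415/179636003 ≈ -23437.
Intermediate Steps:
j = -8 (j = -3 + (56 - 1*61) = -3 + (56 - 61) = -3 - 5 = -8)
O(H) = -12/H (O(H) = -(-24)/((-2*H)) = -(-24)*(-1/(2*H)) = -12/H)
(O(46) + (12804/8259 - 7748/5674)) - 23437 = (-12/46 + (12804/8259 - 7748/5674)) - 23437 = (-12*1/46 + (12804*(1/8259) - 7748*1/5674)) - 23437 = (-6/23 + (4268/2753 - 3874/2837)) - 23437 = (-6/23 + 1443194/7810261) - 23437 = -13668104/179636003 - 23437 = -4210142670415/179636003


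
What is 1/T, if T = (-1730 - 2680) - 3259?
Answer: -1/7669 ≈ -0.00013040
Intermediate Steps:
T = -7669 (T = -4410 - 3259 = -7669)
1/T = 1/(-7669) = -1/7669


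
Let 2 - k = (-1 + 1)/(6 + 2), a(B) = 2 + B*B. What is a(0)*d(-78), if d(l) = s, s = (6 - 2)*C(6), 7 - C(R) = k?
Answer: 40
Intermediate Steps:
a(B) = 2 + B²
k = 2 (k = 2 - (-1 + 1)/(6 + 2) = 2 - 0/8 = 2 - 1*0 = 2 + 0 = 2)
C(R) = 5 (C(R) = 7 - 1*2 = 7 - 2 = 5)
s = 20 (s = (6 - 2)*5 = 4*5 = 20)
d(l) = 20
a(0)*d(-78) = (2 + 0²)*20 = (2 + 0)*20 = 2*20 = 40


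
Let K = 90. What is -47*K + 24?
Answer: -4206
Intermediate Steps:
-47*K + 24 = -47*90 + 24 = -4230 + 24 = -4206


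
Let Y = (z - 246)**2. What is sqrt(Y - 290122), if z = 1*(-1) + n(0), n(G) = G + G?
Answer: 3*I*sqrt(25457) ≈ 478.66*I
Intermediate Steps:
n(G) = 2*G
z = -1 (z = 1*(-1) + 2*0 = -1 + 0 = -1)
Y = 61009 (Y = (-1 - 246)**2 = (-247)**2 = 61009)
sqrt(Y - 290122) = sqrt(61009 - 290122) = sqrt(-229113) = 3*I*sqrt(25457)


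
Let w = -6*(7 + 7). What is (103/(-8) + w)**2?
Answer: 600625/64 ≈ 9384.8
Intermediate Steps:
w = -84 (w = -6*14 = -84)
(103/(-8) + w)**2 = (103/(-8) - 84)**2 = (103*(-1/8) - 84)**2 = (-103/8 - 84)**2 = (-775/8)**2 = 600625/64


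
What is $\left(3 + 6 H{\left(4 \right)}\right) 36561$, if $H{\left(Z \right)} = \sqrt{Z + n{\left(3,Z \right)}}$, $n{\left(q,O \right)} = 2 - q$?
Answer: $109683 + 219366 \sqrt{3} \approx 4.8964 \cdot 10^{5}$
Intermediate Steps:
$H{\left(Z \right)} = \sqrt{-1 + Z}$ ($H{\left(Z \right)} = \sqrt{Z + \left(2 - 3\right)} = \sqrt{Z - 1} = \sqrt{-1 + Z}$)
$\left(3 + 6 H{\left(4 \right)}\right) 36561 = \left(3 + 6 \sqrt{-1 + 4}\right) 36561 = \left(3 + 6 \sqrt{3}\right) 36561 = 109683 + 219366 \sqrt{3}$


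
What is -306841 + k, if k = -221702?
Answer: -528543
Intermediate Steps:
-306841 + k = -306841 - 221702 = -528543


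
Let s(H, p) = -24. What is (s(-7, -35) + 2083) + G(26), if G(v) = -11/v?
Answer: 53523/26 ≈ 2058.6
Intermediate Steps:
(s(-7, -35) + 2083) + G(26) = (-24 + 2083) - 11/26 = 2059 - 11*1/26 = 2059 - 11/26 = 53523/26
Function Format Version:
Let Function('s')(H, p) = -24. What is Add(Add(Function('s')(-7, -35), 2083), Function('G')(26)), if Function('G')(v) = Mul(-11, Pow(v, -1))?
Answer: Rational(53523, 26) ≈ 2058.6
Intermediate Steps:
Add(Add(Function('s')(-7, -35), 2083), Function('G')(26)) = Add(Add(-24, 2083), Mul(-11, Pow(26, -1))) = Add(2059, Mul(-11, Rational(1, 26))) = Add(2059, Rational(-11, 26)) = Rational(53523, 26)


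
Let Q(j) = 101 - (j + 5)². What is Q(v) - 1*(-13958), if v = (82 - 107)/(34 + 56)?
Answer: 4547891/324 ≈ 14037.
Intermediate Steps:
v = -5/18 (v = -25/90 = -25*1/90 = -5/18 ≈ -0.27778)
Q(j) = 101 - (5 + j)²
Q(v) - 1*(-13958) = (101 - (5 - 5/18)²) - 1*(-13958) = (101 - (85/18)²) + 13958 = (101 - 1*7225/324) + 13958 = (101 - 7225/324) + 13958 = 25499/324 + 13958 = 4547891/324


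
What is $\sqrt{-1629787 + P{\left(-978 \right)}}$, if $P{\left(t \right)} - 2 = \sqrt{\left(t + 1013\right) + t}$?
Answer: $\sqrt{-1629785 + i \sqrt{943}} \approx 0.01 + 1276.6 i$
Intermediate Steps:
$P{\left(t \right)} = 2 + \sqrt{1013 + 2 t}$ ($P{\left(t \right)} = 2 + \sqrt{\left(t + 1013\right) + t} = 2 + \sqrt{\left(1013 + t\right) + t} = 2 + \sqrt{1013 + 2 t}$)
$\sqrt{-1629787 + P{\left(-978 \right)}} = \sqrt{-1629787 + \left(2 + \sqrt{1013 + 2 \left(-978\right)}\right)} = \sqrt{-1629787 + \left(2 + \sqrt{1013 - 1956}\right)} = \sqrt{-1629787 + \left(2 + \sqrt{-943}\right)} = \sqrt{-1629787 + \left(2 + i \sqrt{943}\right)} = \sqrt{-1629785 + i \sqrt{943}}$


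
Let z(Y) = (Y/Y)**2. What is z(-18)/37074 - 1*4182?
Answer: -155043467/37074 ≈ -4182.0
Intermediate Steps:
z(Y) = 1 (z(Y) = 1**2 = 1)
z(-18)/37074 - 1*4182 = 1/37074 - 1*4182 = 1*(1/37074) - 4182 = 1/37074 - 4182 = -155043467/37074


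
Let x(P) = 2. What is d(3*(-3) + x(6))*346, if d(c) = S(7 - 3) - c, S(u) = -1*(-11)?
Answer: 6228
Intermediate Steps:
S(u) = 11
d(c) = 11 - c
d(3*(-3) + x(6))*346 = (11 - (3*(-3) + 2))*346 = (11 - (-9 + 2))*346 = (11 - 1*(-7))*346 = (11 + 7)*346 = 18*346 = 6228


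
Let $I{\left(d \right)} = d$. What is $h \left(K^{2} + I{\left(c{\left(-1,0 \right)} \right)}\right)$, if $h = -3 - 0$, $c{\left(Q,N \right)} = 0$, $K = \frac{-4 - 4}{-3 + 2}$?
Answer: $-192$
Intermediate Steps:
$K = 8$ ($K = - \frac{8}{-1} = \left(-8\right) \left(-1\right) = 8$)
$h = -3$ ($h = -3 + 0 = -3$)
$h \left(K^{2} + I{\left(c{\left(-1,0 \right)} \right)}\right) = - 3 \left(8^{2} + 0\right) = - 3 \left(64 + 0\right) = \left(-3\right) 64 = -192$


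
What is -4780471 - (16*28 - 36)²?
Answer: -4950215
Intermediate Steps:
-4780471 - (16*28 - 36)² = -4780471 - (448 - 36)² = -4780471 - 1*412² = -4780471 - 1*169744 = -4780471 - 169744 = -4950215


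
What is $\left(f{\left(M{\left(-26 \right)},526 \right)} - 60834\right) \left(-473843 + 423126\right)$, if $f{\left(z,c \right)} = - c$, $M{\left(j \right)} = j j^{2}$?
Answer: $3111995120$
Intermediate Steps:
$M{\left(j \right)} = j^{3}$
$\left(f{\left(M{\left(-26 \right)},526 \right)} - 60834\right) \left(-473843 + 423126\right) = \left(\left(-1\right) 526 - 60834\right) \left(-473843 + 423126\right) = \left(-526 - 60834\right) \left(-50717\right) = \left(-61360\right) \left(-50717\right) = 3111995120$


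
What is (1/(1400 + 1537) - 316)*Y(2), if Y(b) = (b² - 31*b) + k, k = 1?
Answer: 17633729/979 ≈ 18012.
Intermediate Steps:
Y(b) = 1 + b² - 31*b (Y(b) = (b² - 31*b) + 1 = 1 + b² - 31*b)
(1/(1400 + 1537) - 316)*Y(2) = (1/(1400 + 1537) - 316)*(1 + 2² - 31*2) = (1/2937 - 316)*(1 + 4 - 62) = (1/2937 - 316)*(-57) = -928091/2937*(-57) = 17633729/979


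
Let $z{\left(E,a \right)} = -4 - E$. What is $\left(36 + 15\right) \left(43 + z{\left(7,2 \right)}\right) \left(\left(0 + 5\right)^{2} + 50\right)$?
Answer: $122400$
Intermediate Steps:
$\left(36 + 15\right) \left(43 + z{\left(7,2 \right)}\right) \left(\left(0 + 5\right)^{2} + 50\right) = \left(36 + 15\right) \left(43 - 11\right) \left(\left(0 + 5\right)^{2} + 50\right) = 51 \left(43 - 11\right) \left(5^{2} + 50\right) = 51 \left(43 - 11\right) \left(25 + 50\right) = 51 \cdot 32 \cdot 75 = 1632 \cdot 75 = 122400$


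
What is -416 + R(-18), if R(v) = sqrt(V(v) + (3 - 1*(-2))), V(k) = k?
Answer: -416 + I*sqrt(13) ≈ -416.0 + 3.6056*I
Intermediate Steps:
R(v) = sqrt(5 + v) (R(v) = sqrt(v + (3 - 1*(-2))) = sqrt(v + (3 + 2)) = sqrt(v + 5) = sqrt(5 + v))
-416 + R(-18) = -416 + sqrt(5 - 18) = -416 + sqrt(-13) = -416 + I*sqrt(13)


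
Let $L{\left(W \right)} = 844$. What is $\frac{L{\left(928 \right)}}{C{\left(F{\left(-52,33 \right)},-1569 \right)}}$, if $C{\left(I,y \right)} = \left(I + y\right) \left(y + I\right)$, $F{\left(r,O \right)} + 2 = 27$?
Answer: $\frac{211}{595984} \approx 0.00035404$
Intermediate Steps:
$F{\left(r,O \right)} = 25$ ($F{\left(r,O \right)} = -2 + 27 = 25$)
$C{\left(I,y \right)} = \left(I + y\right)^{2}$ ($C{\left(I,y \right)} = \left(I + y\right) \left(I + y\right) = \left(I + y\right)^{2}$)
$\frac{L{\left(928 \right)}}{C{\left(F{\left(-52,33 \right)},-1569 \right)}} = \frac{844}{\left(25 - 1569\right)^{2}} = \frac{844}{\left(-1544\right)^{2}} = \frac{844}{2383936} = 844 \cdot \frac{1}{2383936} = \frac{211}{595984}$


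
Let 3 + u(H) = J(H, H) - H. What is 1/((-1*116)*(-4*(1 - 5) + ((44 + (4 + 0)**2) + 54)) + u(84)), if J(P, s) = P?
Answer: -1/15083 ≈ -6.6300e-5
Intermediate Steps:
u(H) = -3 (u(H) = -3 + (H - H) = -3 + 0 = -3)
1/((-1*116)*(-4*(1 - 5) + ((44 + (4 + 0)**2) + 54)) + u(84)) = 1/((-1*116)*(-4*(1 - 5) + ((44 + (4 + 0)**2) + 54)) - 3) = 1/(-116*(-4*(-4) + ((44 + 4**2) + 54)) - 3) = 1/(-116*(16 + ((44 + 16) + 54)) - 3) = 1/(-116*(16 + (60 + 54)) - 3) = 1/(-116*(16 + 114) - 3) = 1/(-116*130 - 3) = 1/(-15080 - 3) = 1/(-15083) = -1/15083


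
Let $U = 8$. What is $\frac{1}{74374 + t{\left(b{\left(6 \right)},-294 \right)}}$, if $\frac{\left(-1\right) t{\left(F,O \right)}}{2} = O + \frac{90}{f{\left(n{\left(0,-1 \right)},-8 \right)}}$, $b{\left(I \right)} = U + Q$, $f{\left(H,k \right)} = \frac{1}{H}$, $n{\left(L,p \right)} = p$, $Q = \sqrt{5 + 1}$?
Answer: $\frac{1}{75142} \approx 1.3308 \cdot 10^{-5}$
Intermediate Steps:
$Q = \sqrt{6} \approx 2.4495$
$b{\left(I \right)} = 8 + \sqrt{6}$
$t{\left(F,O \right)} = 180 - 2 O$ ($t{\left(F,O \right)} = - 2 \left(O + \frac{90}{\frac{1}{-1}}\right) = - 2 \left(O + \frac{90}{-1}\right) = - 2 \left(O + 90 \left(-1\right)\right) = - 2 \left(O - 90\right) = - 2 \left(-90 + O\right) = 180 - 2 O$)
$\frac{1}{74374 + t{\left(b{\left(6 \right)},-294 \right)}} = \frac{1}{74374 + \left(180 - -588\right)} = \frac{1}{74374 + \left(180 + 588\right)} = \frac{1}{74374 + 768} = \frac{1}{75142}$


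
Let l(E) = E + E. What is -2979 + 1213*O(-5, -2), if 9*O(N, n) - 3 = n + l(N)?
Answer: -4192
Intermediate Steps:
l(E) = 2*E
O(N, n) = 1/3 + n/9 + 2*N/9 (O(N, n) = 1/3 + (n + 2*N)/9 = 1/3 + (n/9 + 2*N/9) = 1/3 + n/9 + 2*N/9)
-2979 + 1213*O(-5, -2) = -2979 + 1213*(1/3 + (1/9)*(-2) + (2/9)*(-5)) = -2979 + 1213*(1/3 - 2/9 - 10/9) = -2979 + 1213*(-1) = -2979 - 1213 = -4192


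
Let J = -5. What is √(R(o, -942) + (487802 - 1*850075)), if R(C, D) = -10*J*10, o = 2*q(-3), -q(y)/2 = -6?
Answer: 3*I*√40197 ≈ 601.48*I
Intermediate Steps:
q(y) = 12 (q(y) = -2*(-6) = 12)
o = 24 (o = 2*12 = 24)
R(C, D) = 500 (R(C, D) = -10*(-5)*10 = 50*10 = 500)
√(R(o, -942) + (487802 - 1*850075)) = √(500 + (487802 - 1*850075)) = √(500 + (487802 - 850075)) = √(500 - 362273) = √(-361773) = 3*I*√40197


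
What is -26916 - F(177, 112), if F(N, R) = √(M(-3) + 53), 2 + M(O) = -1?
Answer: -26916 - 5*√2 ≈ -26923.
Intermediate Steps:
M(O) = -3 (M(O) = -2 - 1 = -3)
F(N, R) = 5*√2 (F(N, R) = √(-3 + 53) = √50 = 5*√2)
-26916 - F(177, 112) = -26916 - 5*√2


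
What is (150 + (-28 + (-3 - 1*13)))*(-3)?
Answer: -318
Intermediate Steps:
(150 + (-28 + (-3 - 1*13)))*(-3) = (150 + (-28 + (-3 - 13)))*(-3) = (150 + (-28 - 16))*(-3) = (150 - 44)*(-3) = 106*(-3) = -318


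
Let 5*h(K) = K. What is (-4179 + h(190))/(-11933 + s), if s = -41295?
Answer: 4141/53228 ≈ 0.077797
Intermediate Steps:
h(K) = K/5
(-4179 + h(190))/(-11933 + s) = (-4179 + (⅕)*190)/(-11933 - 41295) = (-4179 + 38)/(-53228) = -4141*(-1/53228) = 4141/53228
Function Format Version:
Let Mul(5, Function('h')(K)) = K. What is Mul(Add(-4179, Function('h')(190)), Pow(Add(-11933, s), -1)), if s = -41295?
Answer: Rational(4141, 53228) ≈ 0.077797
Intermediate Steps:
Function('h')(K) = Mul(Rational(1, 5), K)
Mul(Add(-4179, Function('h')(190)), Pow(Add(-11933, s), -1)) = Mul(Add(-4179, Mul(Rational(1, 5), 190)), Pow(Add(-11933, -41295), -1)) = Mul(Add(-4179, 38), Pow(-53228, -1)) = Mul(-4141, Rational(-1, 53228)) = Rational(4141, 53228)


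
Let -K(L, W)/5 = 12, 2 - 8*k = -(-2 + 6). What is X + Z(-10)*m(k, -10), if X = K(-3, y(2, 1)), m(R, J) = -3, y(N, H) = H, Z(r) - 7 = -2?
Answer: -75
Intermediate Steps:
Z(r) = 5 (Z(r) = 7 - 2 = 5)
k = ¾ (k = ¼ - (-1)*(-2 + 6)/8 = ¼ - (-1)*4/8 = ¼ - ⅛*(-4) = ¼ + ½ = ¾ ≈ 0.75000)
K(L, W) = -60 (K(L, W) = -5*12 = -60)
X = -60
X + Z(-10)*m(k, -10) = -60 + 5*(-3) = -60 - 15 = -75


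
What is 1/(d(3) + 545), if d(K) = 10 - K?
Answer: 1/552 ≈ 0.0018116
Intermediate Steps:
1/(d(3) + 545) = 1/((10 - 1*3) + 545) = 1/((10 - 3) + 545) = 1/(7 + 545) = 1/552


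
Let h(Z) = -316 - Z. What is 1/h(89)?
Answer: -1/405 ≈ -0.0024691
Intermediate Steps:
1/h(89) = 1/(-316 - 1*89) = 1/(-316 - 89) = 1/(-405) = -1/405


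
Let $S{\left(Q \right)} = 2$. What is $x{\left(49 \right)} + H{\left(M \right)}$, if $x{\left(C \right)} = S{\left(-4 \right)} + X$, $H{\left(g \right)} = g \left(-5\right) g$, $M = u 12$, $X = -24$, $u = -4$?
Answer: $-11542$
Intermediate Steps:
$M = -48$ ($M = \left(-4\right) 12 = -48$)
$H{\left(g \right)} = - 5 g^{2}$ ($H{\left(g \right)} = - 5 g g = - 5 g^{2}$)
$x{\left(C \right)} = -22$ ($x{\left(C \right)} = 2 - 24 = -22$)
$x{\left(49 \right)} + H{\left(M \right)} = -22 - 5 \left(-48\right)^{2} = -22 - 11520 = -11542$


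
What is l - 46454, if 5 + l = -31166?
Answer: -77625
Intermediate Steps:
l = -31171 (l = -5 - 31166 = -31171)
l - 46454 = -31171 - 46454 = -77625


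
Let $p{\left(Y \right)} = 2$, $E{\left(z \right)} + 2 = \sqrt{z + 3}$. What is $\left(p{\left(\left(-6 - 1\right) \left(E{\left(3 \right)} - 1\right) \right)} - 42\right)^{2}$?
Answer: $1600$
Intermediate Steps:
$E{\left(z \right)} = -2 + \sqrt{3 + z}$ ($E{\left(z \right)} = -2 + \sqrt{z + 3} = -2 + \sqrt{3 + z}$)
$\left(p{\left(\left(-6 - 1\right) \left(E{\left(3 \right)} - 1\right) \right)} - 42\right)^{2} = \left(2 - 42\right)^{2} = \left(-40\right)^{2} = 1600$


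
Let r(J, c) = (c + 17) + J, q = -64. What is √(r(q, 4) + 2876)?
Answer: √2833 ≈ 53.226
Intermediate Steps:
r(J, c) = 17 + J + c (r(J, c) = (17 + c) + J = 17 + J + c)
√(r(q, 4) + 2876) = √((17 - 64 + 4) + 2876) = √(-43 + 2876) = √2833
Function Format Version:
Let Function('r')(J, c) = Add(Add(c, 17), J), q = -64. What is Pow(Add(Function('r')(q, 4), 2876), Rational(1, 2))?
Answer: Pow(2833, Rational(1, 2)) ≈ 53.226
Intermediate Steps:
Function('r')(J, c) = Add(17, J, c) (Function('r')(J, c) = Add(Add(17, c), J) = Add(17, J, c))
Pow(Add(Function('r')(q, 4), 2876), Rational(1, 2)) = Pow(Add(Add(17, -64, 4), 2876), Rational(1, 2)) = Pow(Add(-43, 2876), Rational(1, 2)) = Pow(2833, Rational(1, 2))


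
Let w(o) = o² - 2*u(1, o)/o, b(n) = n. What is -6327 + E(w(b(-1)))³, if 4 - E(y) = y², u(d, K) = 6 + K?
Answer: -1607940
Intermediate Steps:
w(o) = o² - 2*(6 + o)/o
E(y) = 4 - y²
-6327 + E(w(b(-1)))³ = -6327 + (4 - (-2 + (-1)² - 12/(-1))²)³ = -6327 + (4 - (-2 + 1 - 12*(-1))²)³ = -6327 + (4 - (-2 + 1 + 12)²)³ = -6327 + (4 - 1*11²)³ = -6327 + (4 - 1*121)³ = -6327 + (4 - 121)³ = -6327 + (-117)³ = -6327 - 1601613 = -1607940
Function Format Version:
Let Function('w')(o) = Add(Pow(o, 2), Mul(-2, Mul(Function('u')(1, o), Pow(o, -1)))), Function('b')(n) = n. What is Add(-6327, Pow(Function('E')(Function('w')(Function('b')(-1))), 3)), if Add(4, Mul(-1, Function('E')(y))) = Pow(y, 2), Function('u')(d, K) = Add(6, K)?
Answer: -1607940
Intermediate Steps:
Function('w')(o) = Add(Pow(o, 2), Mul(-2, Pow(o, -1), Add(6, o))) (Function('w')(o) = Add(Pow(o, 2), Mul(-2, Mul(Add(6, o), Pow(o, -1)))) = Add(Pow(o, 2), Mul(-2, Mul(Pow(o, -1), Add(6, o)))) = Add(Pow(o, 2), Mul(-2, Pow(o, -1), Add(6, o))))
Function('E')(y) = Add(4, Mul(-1, Pow(y, 2)))
Add(-6327, Pow(Function('E')(Function('w')(Function('b')(-1))), 3)) = Add(-6327, Pow(Add(4, Mul(-1, Pow(Add(-2, Pow(-1, 2), Mul(-12, Pow(-1, -1))), 2))), 3)) = Add(-6327, Pow(Add(4, Mul(-1, Pow(Add(-2, 1, Mul(-12, -1)), 2))), 3)) = Add(-6327, Pow(Add(4, Mul(-1, Pow(Add(-2, 1, 12), 2))), 3)) = Add(-6327, Pow(Add(4, Mul(-1, Pow(11, 2))), 3)) = Add(-6327, Pow(Add(4, Mul(-1, 121)), 3)) = Add(-6327, Pow(Add(4, -121), 3)) = Add(-6327, Pow(-117, 3)) = Add(-6327, -1601613) = -1607940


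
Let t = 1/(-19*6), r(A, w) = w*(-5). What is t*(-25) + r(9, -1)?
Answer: 595/114 ≈ 5.2193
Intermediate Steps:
r(A, w) = -5*w
t = -1/114 (t = 1/(-114) = -1/114 ≈ -0.0087719)
t*(-25) + r(9, -1) = -1/114*(-25) - 5*(-1) = 25/114 + 5 = 595/114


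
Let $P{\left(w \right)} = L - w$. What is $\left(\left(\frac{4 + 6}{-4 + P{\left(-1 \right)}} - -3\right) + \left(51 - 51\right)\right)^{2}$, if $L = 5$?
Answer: $64$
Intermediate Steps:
$P{\left(w \right)} = 5 - w$
$\left(\left(\frac{4 + 6}{-4 + P{\left(-1 \right)}} - -3\right) + \left(51 - 51\right)\right)^{2} = \left(\left(\frac{4 + 6}{-4 + \left(5 - -1\right)} - -3\right) + \left(51 - 51\right)\right)^{2} = \left(\left(\frac{10}{-4 + \left(5 + 1\right)} + 3\right) + \left(51 - 51\right)\right)^{2} = \left(\left(\frac{10}{-4 + 6} + 3\right) + 0\right)^{2} = \left(\left(\frac{10}{2} + 3\right) + 0\right)^{2} = \left(\left(10 \cdot \frac{1}{2} + 3\right) + 0\right)^{2} = \left(\left(5 + 3\right) + 0\right)^{2} = \left(8 + 0\right)^{2} = 8^{2} = 64$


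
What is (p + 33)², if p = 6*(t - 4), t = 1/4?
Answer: 441/4 ≈ 110.25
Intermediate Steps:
t = ¼ (t = 1*(¼) = ¼ ≈ 0.25000)
p = -45/2 (p = 6*(¼ - 4) = 6*(-15/4) = -45/2 ≈ -22.500)
(p + 33)² = (-45/2 + 33)² = (21/2)² = 441/4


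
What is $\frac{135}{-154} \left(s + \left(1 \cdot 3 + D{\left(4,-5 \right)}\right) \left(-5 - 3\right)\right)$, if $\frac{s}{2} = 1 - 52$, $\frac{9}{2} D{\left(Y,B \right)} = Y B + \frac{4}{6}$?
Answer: $\frac{6185}{77} \approx 80.325$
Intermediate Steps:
$D{\left(Y,B \right)} = \frac{4}{27} + \frac{2 B Y}{9}$ ($D{\left(Y,B \right)} = \frac{2 \left(Y B + \frac{4}{6}\right)}{9} = \frac{2 \left(B Y + 4 \cdot \frac{1}{6}\right)}{9} = \frac{2 \left(B Y + \frac{2}{3}\right)}{9} = \frac{2 \left(\frac{2}{3} + B Y\right)}{9} = \frac{4}{27} + \frac{2 B Y}{9}$)
$s = -102$ ($s = 2 \left(1 - 52\right) = 2 \left(-51\right) = -102$)
$\frac{135}{-154} \left(s + \left(1 \cdot 3 + D{\left(4,-5 \right)}\right) \left(-5 - 3\right)\right) = \frac{135}{-154} \left(-102 + \left(1 \cdot 3 + \left(\frac{4}{27} + \frac{2}{9} \left(-5\right) 4\right)\right) \left(-5 - 3\right)\right) = 135 \left(- \frac{1}{154}\right) \left(-102 + \left(3 + \left(\frac{4}{27} - \frac{40}{9}\right)\right) \left(-8\right)\right) = - \frac{135 \left(-102 + \left(3 - \frac{116}{27}\right) \left(-8\right)\right)}{154} = - \frac{135 \left(-102 - - \frac{280}{27}\right)}{154} = - \frac{135 \left(-102 + \frac{280}{27}\right)}{154} = \left(- \frac{135}{154}\right) \left(- \frac{2474}{27}\right) = \frac{6185}{77}$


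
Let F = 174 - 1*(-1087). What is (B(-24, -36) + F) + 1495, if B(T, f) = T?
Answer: 2732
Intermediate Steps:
F = 1261 (F = 174 + 1087 = 1261)
(B(-24, -36) + F) + 1495 = (-24 + 1261) + 1495 = 1237 + 1495 = 2732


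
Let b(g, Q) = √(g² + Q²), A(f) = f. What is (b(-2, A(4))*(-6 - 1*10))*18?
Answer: -576*√5 ≈ -1288.0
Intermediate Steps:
b(g, Q) = √(Q² + g²)
(b(-2, A(4))*(-6 - 1*10))*18 = (√(4² + (-2)²)*(-6 - 1*10))*18 = (√(16 + 4)*(-6 - 10))*18 = (√20*(-16))*18 = ((2*√5)*(-16))*18 = -32*√5*18 = -576*√5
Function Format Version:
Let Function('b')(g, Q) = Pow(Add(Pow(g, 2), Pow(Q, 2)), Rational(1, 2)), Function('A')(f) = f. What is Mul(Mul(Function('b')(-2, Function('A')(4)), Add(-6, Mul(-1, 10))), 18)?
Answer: Mul(-576, Pow(5, Rational(1, 2))) ≈ -1288.0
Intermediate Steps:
Function('b')(g, Q) = Pow(Add(Pow(Q, 2), Pow(g, 2)), Rational(1, 2))
Mul(Mul(Function('b')(-2, Function('A')(4)), Add(-6, Mul(-1, 10))), 18) = Mul(Mul(Pow(Add(Pow(4, 2), Pow(-2, 2)), Rational(1, 2)), Add(-6, Mul(-1, 10))), 18) = Mul(Mul(Pow(Add(16, 4), Rational(1, 2)), Add(-6, -10)), 18) = Mul(Mul(Pow(20, Rational(1, 2)), -16), 18) = Mul(Mul(Mul(2, Pow(5, Rational(1, 2))), -16), 18) = Mul(Mul(-32, Pow(5, Rational(1, 2))), 18) = Mul(-576, Pow(5, Rational(1, 2)))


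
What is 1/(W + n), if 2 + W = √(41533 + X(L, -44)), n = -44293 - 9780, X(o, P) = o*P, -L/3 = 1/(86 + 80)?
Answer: -897645/48539463914 - √286126315/242697319570 ≈ -1.8563e-5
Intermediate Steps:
L = -3/166 (L = -3/(86 + 80) = -3/166 ≈ -0.018072)
X(o, P) = P*o
n = -54073
W = -2 + √286126315/83 (W = -2 + √(41533 - 44*(-3/166)) = -2 + √(41533 + 66/83) = -2 + √(3447305/83) = -2 + √286126315/83 ≈ 201.80)
1/(W + n) = 1/((-2 + √286126315/83) - 54073) = 1/(-54075 + √286126315/83)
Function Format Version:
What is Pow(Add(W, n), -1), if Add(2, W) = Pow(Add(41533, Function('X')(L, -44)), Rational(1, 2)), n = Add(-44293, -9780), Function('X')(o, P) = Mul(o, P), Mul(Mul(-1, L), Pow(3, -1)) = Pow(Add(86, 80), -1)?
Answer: Add(Rational(-897645, 48539463914), Mul(Rational(-1, 242697319570), Pow(286126315, Rational(1, 2)))) ≈ -1.8563e-5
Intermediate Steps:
L = Rational(-3, 166) (L = Mul(-3, Pow(Add(86, 80), -1)) = Mul(-3, Pow(166, -1)) = Mul(-3, Rational(1, 166)) = Rational(-3, 166) ≈ -0.018072)
Function('X')(o, P) = Mul(P, o)
n = -54073
W = Add(-2, Mul(Rational(1, 83), Pow(286126315, Rational(1, 2)))) (W = Add(-2, Pow(Add(41533, Mul(-44, Rational(-3, 166))), Rational(1, 2))) = Add(-2, Pow(Add(41533, Rational(66, 83)), Rational(1, 2))) = Add(-2, Pow(Rational(3447305, 83), Rational(1, 2))) = Add(-2, Mul(Rational(1, 83), Pow(286126315, Rational(1, 2)))) ≈ 201.80)
Pow(Add(W, n), -1) = Pow(Add(Add(-2, Mul(Rational(1, 83), Pow(286126315, Rational(1, 2)))), -54073), -1) = Pow(Add(-54075, Mul(Rational(1, 83), Pow(286126315, Rational(1, 2)))), -1)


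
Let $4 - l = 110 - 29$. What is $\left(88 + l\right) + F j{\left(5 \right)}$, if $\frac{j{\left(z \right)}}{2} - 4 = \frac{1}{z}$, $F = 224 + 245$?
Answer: $\frac{19753}{5} \approx 3950.6$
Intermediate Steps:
$l = -77$ ($l = 4 - \left(110 - 29\right) = 4 - 81 = -77$)
$F = 469$
$j{\left(z \right)} = 8 + \frac{2}{z}$
$\left(88 + l\right) + F j{\left(5 \right)} = \left(88 - 77\right) + 469 \left(8 + \frac{2}{5}\right) = 11 + 469 \left(8 + 2 \cdot \frac{1}{5}\right) = 11 + 469 \left(8 + \frac{2}{5}\right) = 11 + 469 \cdot \frac{42}{5} = 11 + \frac{19698}{5} = \frac{19753}{5}$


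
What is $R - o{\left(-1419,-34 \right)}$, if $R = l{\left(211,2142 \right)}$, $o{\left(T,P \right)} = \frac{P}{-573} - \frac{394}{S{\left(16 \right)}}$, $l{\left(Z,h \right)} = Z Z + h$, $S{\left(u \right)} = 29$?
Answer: $\frac{775623847}{16617} \approx 46677.0$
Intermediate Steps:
$l{\left(Z,h \right)} = h + Z^{2}$ ($l{\left(Z,h \right)} = Z^{2} + h = h + Z^{2}$)
$o{\left(T,P \right)} = - \frac{394}{29} - \frac{P}{573}$ ($o{\left(T,P \right)} = \frac{P}{-573} - \frac{394}{29} = P \left(- \frac{1}{573}\right) - \frac{394}{29} = - \frac{P}{573} - \frac{394}{29} = - \frac{394}{29} - \frac{P}{573}$)
$R = 46663$ ($R = 2142 + 211^{2} = 2142 + 44521 = 46663$)
$R - o{\left(-1419,-34 \right)} = 46663 - \left(- \frac{394}{29} - - \frac{34}{573}\right) = 46663 - \left(- \frac{394}{29} + \frac{34}{573}\right) = 46663 - - \frac{224776}{16617} = 46663 + \frac{224776}{16617} = \frac{775623847}{16617}$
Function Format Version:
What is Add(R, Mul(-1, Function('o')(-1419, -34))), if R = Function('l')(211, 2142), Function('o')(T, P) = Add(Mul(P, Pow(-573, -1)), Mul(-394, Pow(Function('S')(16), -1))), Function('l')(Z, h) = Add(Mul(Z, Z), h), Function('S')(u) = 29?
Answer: Rational(775623847, 16617) ≈ 46677.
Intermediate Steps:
Function('l')(Z, h) = Add(h, Pow(Z, 2)) (Function('l')(Z, h) = Add(Pow(Z, 2), h) = Add(h, Pow(Z, 2)))
Function('o')(T, P) = Add(Rational(-394, 29), Mul(Rational(-1, 573), P)) (Function('o')(T, P) = Add(Mul(P, Pow(-573, -1)), Mul(-394, Pow(29, -1))) = Add(Mul(P, Rational(-1, 573)), Mul(-394, Rational(1, 29))) = Add(Mul(Rational(-1, 573), P), Rational(-394, 29)) = Add(Rational(-394, 29), Mul(Rational(-1, 573), P)))
R = 46663 (R = Add(2142, Pow(211, 2)) = Add(2142, 44521) = 46663)
Add(R, Mul(-1, Function('o')(-1419, -34))) = Add(46663, Mul(-1, Add(Rational(-394, 29), Mul(Rational(-1, 573), -34)))) = Add(46663, Mul(-1, Add(Rational(-394, 29), Rational(34, 573)))) = Add(46663, Mul(-1, Rational(-224776, 16617))) = Add(46663, Rational(224776, 16617)) = Rational(775623847, 16617)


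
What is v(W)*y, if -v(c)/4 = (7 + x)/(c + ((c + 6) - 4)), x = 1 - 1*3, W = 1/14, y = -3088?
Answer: 86464/3 ≈ 28821.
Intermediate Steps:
W = 1/14 ≈ 0.071429
x = -2 (x = 1 - 3 = -2)
v(c) = -20/(2 + 2*c) (v(c) = -4*(7 - 2)/(c + ((c + 6) - 4)) = -20/(c + ((6 + c) - 4)) = -20/(c + (2 + c)) = -20/(2 + 2*c))
v(W)*y = -10/(1 + 1/14)*(-3088) = -10/15/14*(-3088) = -10*14/15*(-3088) = -28/3*(-3088) = 86464/3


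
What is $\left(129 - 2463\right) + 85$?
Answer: $-2249$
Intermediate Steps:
$\left(129 - 2463\right) + 85 = -2334 + 85 = -2249$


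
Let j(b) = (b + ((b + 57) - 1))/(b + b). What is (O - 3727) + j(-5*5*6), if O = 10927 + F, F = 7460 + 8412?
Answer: 1730461/75 ≈ 23073.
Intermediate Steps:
F = 15872
O = 26799 (O = 10927 + 15872 = 26799)
j(b) = (56 + 2*b)/(2*b) (j(b) = (b + ((57 + b) - 1))/((2*b)) = (b + (56 + b))*(1/(2*b)) = (56 + 2*b)*(1/(2*b)) = (56 + 2*b)/(2*b))
(O - 3727) + j(-5*5*6) = (26799 - 3727) + (28 - 5*5*6)/((-5*5*6)) = 23072 + (28 - 25*6)/((-25*6)) = 23072 + (28 - 150)/(-150) = 23072 - 1/150*(-122) = 23072 + 61/75 = 1730461/75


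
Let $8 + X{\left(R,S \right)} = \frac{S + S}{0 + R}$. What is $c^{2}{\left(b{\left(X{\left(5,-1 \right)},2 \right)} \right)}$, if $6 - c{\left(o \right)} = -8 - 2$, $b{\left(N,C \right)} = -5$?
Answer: $256$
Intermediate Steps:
$X{\left(R,S \right)} = -8 + \frac{2 S}{R}$ ($X{\left(R,S \right)} = -8 + \frac{S + S}{0 + R} = -8 + \frac{2 S}{R}$)
$c{\left(o \right)} = 16$ ($c{\left(o \right)} = 6 - \left(-8 - 2\right) = 6 - -10 = 6 + 10 = 16$)
$c^{2}{\left(b{\left(X{\left(5,-1 \right)},2 \right)} \right)} = 16^{2} = 256$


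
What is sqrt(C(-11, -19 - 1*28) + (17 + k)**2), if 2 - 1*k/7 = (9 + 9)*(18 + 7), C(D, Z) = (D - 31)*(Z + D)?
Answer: sqrt(9730597) ≈ 3119.4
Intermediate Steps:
C(D, Z) = (-31 + D)*(D + Z)
k = -3136 (k = 14 - 7*(9 + 9)*(18 + 7) = 14 - 126*25 = 14 - 7*450 = 14 - 3150 = -3136)
sqrt(C(-11, -19 - 1*28) + (17 + k)**2) = sqrt(((-11)**2 - 31*(-11) - 31*(-19 - 1*28) - 11*(-19 - 1*28)) + (17 - 3136)**2) = sqrt((121 + 341 - 31*(-19 - 28) - 11*(-19 - 28)) + (-3119)**2) = sqrt((121 + 341 - 31*(-47) - 11*(-47)) + 9728161) = sqrt((121 + 341 + 1457 + 517) + 9728161) = sqrt(2436 + 9728161) = sqrt(9730597)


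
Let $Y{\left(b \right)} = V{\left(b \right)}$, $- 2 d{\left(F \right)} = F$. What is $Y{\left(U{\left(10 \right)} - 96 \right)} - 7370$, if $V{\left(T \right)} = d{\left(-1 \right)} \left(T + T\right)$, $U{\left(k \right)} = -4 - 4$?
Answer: $-7474$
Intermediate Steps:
$U{\left(k \right)} = -8$
$d{\left(F \right)} = - \frac{F}{2}$
$V{\left(T \right)} = T$ ($V{\left(T \right)} = \left(- \frac{1}{2}\right) \left(-1\right) \left(T + T\right) = \frac{2 T}{2} = T$)
$Y{\left(b \right)} = b$
$Y{\left(U{\left(10 \right)} - 96 \right)} - 7370 = \left(-8 - 96\right) - 7370 = -104 - 7370 = -7474$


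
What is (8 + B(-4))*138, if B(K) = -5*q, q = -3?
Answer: 3174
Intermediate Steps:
B(K) = 15 (B(K) = -5*(-3) = 15)
(8 + B(-4))*138 = (8 + 15)*138 = 23*138 = 3174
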